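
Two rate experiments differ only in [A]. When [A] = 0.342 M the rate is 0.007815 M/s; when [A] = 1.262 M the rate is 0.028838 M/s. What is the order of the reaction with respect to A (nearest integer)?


Rate is proportional to [A]^n, so rate2/rate1 = ([A]2/[A]1)^n. Take logs to solve for n.
rate2/rate1 = 0.028838 / 0.007815 = 3.6901
[A]2/[A]1 = 1.262 / 0.342 = 3.6901
n = ln(3.6901) / ln(3.6901) = 1.0
Nearest integer order:

1


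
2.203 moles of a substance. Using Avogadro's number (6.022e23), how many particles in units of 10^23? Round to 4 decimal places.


N = n * NA, then divide by 1e23 for the requested units.
N / 1e23 = n * 6.022
N / 1e23 = 2.203 * 6.022
N / 1e23 = 13.266466, rounded to 4 dp:

13.2665


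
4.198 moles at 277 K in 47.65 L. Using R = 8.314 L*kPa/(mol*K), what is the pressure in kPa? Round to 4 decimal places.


PV = nRT, solve for P = nRT / V.
nRT = 4.198 * 8.314 * 277 = 9667.9016
P = 9667.9016 / 47.65
P = 202.89405247 kPa, rounded to 4 dp:

202.8941 kPa


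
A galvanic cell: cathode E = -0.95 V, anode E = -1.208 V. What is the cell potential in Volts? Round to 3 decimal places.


Standard cell potential: E_cell = E_cathode - E_anode.
E_cell = -0.95 - (-1.208)
E_cell = 0.258 V, rounded to 3 dp:

0.258 V


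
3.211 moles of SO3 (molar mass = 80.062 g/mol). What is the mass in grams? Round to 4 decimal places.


mass = n * M
mass = 3.211 * 80.062
mass = 257.079082 g, rounded to 4 dp:

257.0791 g


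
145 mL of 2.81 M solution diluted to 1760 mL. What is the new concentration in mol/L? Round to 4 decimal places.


Dilution: M1*V1 = M2*V2, solve for M2.
M2 = M1*V1 / V2
M2 = 2.81 * 145 / 1760
M2 = 407.45 / 1760
M2 = 0.23150568 mol/L, rounded to 4 dp:

0.2315 mol/L


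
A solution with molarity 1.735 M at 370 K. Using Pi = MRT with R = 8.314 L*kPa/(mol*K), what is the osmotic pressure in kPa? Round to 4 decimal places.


Osmotic pressure (van't Hoff): Pi = M*R*T.
RT = 8.314 * 370 = 3076.18
Pi = 1.735 * 3076.18
Pi = 5337.1723 kPa, rounded to 4 dp:

5337.1723 kPa


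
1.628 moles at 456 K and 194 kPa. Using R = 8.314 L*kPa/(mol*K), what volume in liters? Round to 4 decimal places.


PV = nRT, solve for V = nRT / P.
nRT = 1.628 * 8.314 * 456 = 6172.0476
V = 6172.0476 / 194
V = 31.81467835 L, rounded to 4 dp:

31.8147 L


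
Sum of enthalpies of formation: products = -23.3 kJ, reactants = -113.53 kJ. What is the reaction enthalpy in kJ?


dH_rxn = sum(dH_f products) - sum(dH_f reactants)
dH_rxn = -23.3 - (-113.53)
dH_rxn = 90.23 kJ:

90.23 kJ


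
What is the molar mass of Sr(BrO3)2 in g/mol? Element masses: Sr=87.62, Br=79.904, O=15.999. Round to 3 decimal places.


M = sum(count * atomic_mass) over atoms.
M = 1*87.62 + 2*79.904 + 6*15.999
M = 87.62 + 159.808 + 95.994
M = 343.422 g/mol, rounded to 3 dp:

343.422 g/mol


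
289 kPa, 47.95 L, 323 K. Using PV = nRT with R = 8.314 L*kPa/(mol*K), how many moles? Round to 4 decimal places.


PV = nRT, solve for n = PV / (RT).
PV = 289 * 47.95 = 13857.55
RT = 8.314 * 323 = 2685.422
n = 13857.55 / 2685.422
n = 5.16028766 mol, rounded to 4 dp:

5.1603 mol


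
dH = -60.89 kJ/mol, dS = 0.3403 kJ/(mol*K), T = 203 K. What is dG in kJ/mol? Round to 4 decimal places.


Gibbs: dG = dH - T*dS (consistent units, dS already in kJ/(mol*K)).
T*dS = 203 * 0.3403 = 69.0809
dG = -60.89 - (69.0809)
dG = -129.9709 kJ/mol, rounded to 4 dp:

-129.9709 kJ/mol


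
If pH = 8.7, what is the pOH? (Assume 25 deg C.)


At 25 deg C, pH + pOH = 14.
pOH = 14 - pH = 14 - 8.7
pOH = 5.3:

5.30


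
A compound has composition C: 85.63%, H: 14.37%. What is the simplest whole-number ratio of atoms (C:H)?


Assume 100 g of compound, divide each mass% by atomic mass to get moles, then normalize by the smallest to get a raw atom ratio.
Moles per 100 g: C: 85.63/12.011 = 7.1293, H: 14.37/1.008 = 14.256
Raw ratio (divide by min = 7.1293): C: 1.0, H: 2.0
Multiply by 1 to clear fractions: C: 1.0 ~= 1, H: 2.0 ~= 2
Reduce by GCD to get the simplest whole-number ratio:

1:2


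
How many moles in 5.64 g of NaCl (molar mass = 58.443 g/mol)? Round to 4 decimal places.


n = mass / M
n = 5.64 / 58.443
n = 0.09650429 mol, rounded to 4 dp:

0.0965 mol


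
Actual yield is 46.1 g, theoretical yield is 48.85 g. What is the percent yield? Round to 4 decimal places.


% yield = 100 * actual / theoretical
% yield = 100 * 46.1 / 48.85
% yield = 94.37052201 %, rounded to 4 dp:

94.3705 %


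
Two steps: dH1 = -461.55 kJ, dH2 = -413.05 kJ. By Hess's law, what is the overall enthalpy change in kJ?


Hess's law: enthalpy is a state function, so add the step enthalpies.
dH_total = dH1 + dH2 = -461.55 + (-413.05)
dH_total = -874.6 kJ:

-874.60 kJ


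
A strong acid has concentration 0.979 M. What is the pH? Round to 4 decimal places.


A strong acid dissociates completely, so [H+] equals the given concentration.
pH = -log10([H+]) = -log10(0.979)
pH = 0.00921731, rounded to 4 dp:

0.0092


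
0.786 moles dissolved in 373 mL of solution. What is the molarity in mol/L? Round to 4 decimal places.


Convert volume to liters: V_L = V_mL / 1000.
V_L = 373 / 1000 = 0.373 L
M = n / V_L = 0.786 / 0.373
M = 2.10723861 mol/L, rounded to 4 dp:

2.1072 mol/L


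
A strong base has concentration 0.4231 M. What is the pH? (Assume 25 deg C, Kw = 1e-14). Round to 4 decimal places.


A strong base dissociates completely, so [OH-] equals the given concentration.
pOH = -log10([OH-]) = -log10(0.4231) = 0.373557
pH = 14 - pOH = 14 - 0.373557
pH = 13.626443, rounded to 4 dp:

13.6264


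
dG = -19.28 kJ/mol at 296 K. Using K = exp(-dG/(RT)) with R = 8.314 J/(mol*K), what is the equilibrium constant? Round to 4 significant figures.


dG is in kJ/mol; multiply by 1000 to match R in J/(mol*K).
RT = 8.314 * 296 = 2460.944 J/mol
exponent = -dG*1000 / (RT) = -(-19.28*1000) / 2460.944 = 7.83439201
K = exp(7.83439201)
K = 2525.9993, rounded to 4 significant figures:

2526


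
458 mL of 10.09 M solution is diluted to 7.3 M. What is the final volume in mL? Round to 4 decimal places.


Dilution: M1*V1 = M2*V2, solve for V2.
V2 = M1*V1 / M2
V2 = 10.09 * 458 / 7.3
V2 = 4621.22 / 7.3
V2 = 633.04383562 mL, rounded to 4 dp:

633.0438 mL


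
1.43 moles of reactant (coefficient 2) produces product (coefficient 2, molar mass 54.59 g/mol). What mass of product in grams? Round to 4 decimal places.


Use the coefficient ratio to convert reactant moles to product moles, then multiply by the product's molar mass.
moles_P = moles_R * (coeff_P / coeff_R) = 1.43 * (2/2) = 1.43
mass_P = moles_P * M_P = 1.43 * 54.59
mass_P = 78.0637 g, rounded to 4 dp:

78.0637 g


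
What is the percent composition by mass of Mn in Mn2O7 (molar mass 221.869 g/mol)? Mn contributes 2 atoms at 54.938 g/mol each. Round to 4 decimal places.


pct = 100 * (n_elem * M_elem) / M_total
mass_contribution = 2 * 54.938 = 109.876 g/mol
pct = 100 * 109.876 / 221.869
pct = 49.52291668 %, rounded to 4 dp:

49.5229 %


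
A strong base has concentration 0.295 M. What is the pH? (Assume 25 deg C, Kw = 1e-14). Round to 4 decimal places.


A strong base dissociates completely, so [OH-] equals the given concentration.
pOH = -log10([OH-]) = -log10(0.295) = 0.530178
pH = 14 - pOH = 14 - 0.530178
pH = 13.469822, rounded to 4 dp:

13.4698


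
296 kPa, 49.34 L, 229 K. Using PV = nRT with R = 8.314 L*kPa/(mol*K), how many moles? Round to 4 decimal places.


PV = nRT, solve for n = PV / (RT).
PV = 296 * 49.34 = 14604.64
RT = 8.314 * 229 = 1903.906
n = 14604.64 / 1903.906
n = 7.67088291 mol, rounded to 4 dp:

7.6709 mol


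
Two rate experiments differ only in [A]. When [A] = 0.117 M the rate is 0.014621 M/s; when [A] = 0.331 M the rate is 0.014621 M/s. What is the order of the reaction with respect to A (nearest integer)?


Rate is proportional to [A]^n, so rate2/rate1 = ([A]2/[A]1)^n. Take logs to solve for n.
rate2/rate1 = 0.014621 / 0.014621 = 1.0
[A]2/[A]1 = 0.331 / 0.117 = 2.8291
n = ln(1.0) / ln(2.8291) = 0.0
Nearest integer order:

0


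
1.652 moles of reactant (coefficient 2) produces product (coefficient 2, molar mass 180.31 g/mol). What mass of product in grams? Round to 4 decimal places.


Use the coefficient ratio to convert reactant moles to product moles, then multiply by the product's molar mass.
moles_P = moles_R * (coeff_P / coeff_R) = 1.652 * (2/2) = 1.652
mass_P = moles_P * M_P = 1.652 * 180.31
mass_P = 297.87212 g, rounded to 4 dp:

297.8721 g


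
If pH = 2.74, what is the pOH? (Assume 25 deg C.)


At 25 deg C, pH + pOH = 14.
pOH = 14 - pH = 14 - 2.74
pOH = 11.26:

11.26


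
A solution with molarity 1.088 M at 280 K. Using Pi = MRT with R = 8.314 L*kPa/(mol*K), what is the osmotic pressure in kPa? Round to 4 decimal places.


Osmotic pressure (van't Hoff): Pi = M*R*T.
RT = 8.314 * 280 = 2327.92
Pi = 1.088 * 2327.92
Pi = 2532.77696 kPa, rounded to 4 dp:

2532.7770 kPa


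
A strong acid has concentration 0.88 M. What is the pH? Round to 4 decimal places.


A strong acid dissociates completely, so [H+] equals the given concentration.
pH = -log10([H+]) = -log10(0.88)
pH = 0.05551733, rounded to 4 dp:

0.0555


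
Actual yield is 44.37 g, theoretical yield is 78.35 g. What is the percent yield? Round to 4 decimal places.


% yield = 100 * actual / theoretical
% yield = 100 * 44.37 / 78.35
% yield = 56.63050415 %, rounded to 4 dp:

56.6305 %


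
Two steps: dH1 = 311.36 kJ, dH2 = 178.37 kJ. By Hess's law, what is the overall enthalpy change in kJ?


Hess's law: enthalpy is a state function, so add the step enthalpies.
dH_total = dH1 + dH2 = 311.36 + (178.37)
dH_total = 489.73 kJ:

489.73 kJ


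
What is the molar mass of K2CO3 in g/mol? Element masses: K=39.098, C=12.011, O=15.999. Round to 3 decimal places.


M = sum(count * atomic_mass) over atoms.
M = 2*39.098 + 1*12.011 + 3*15.999
M = 78.196 + 12.011 + 47.997
M = 138.204 g/mol, rounded to 3 dp:

138.204 g/mol


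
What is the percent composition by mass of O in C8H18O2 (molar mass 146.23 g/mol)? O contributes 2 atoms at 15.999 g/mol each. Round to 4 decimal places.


pct = 100 * (n_elem * M_elem) / M_total
mass_contribution = 2 * 15.999 = 31.998 g/mol
pct = 100 * 31.998 / 146.23
pct = 21.88196676 %, rounded to 4 dp:

21.8820 %


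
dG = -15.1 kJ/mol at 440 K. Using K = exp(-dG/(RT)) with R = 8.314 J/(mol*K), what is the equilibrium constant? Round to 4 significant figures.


dG is in kJ/mol; multiply by 1000 to match R in J/(mol*K).
RT = 8.314 * 440 = 3658.16 J/mol
exponent = -dG*1000 / (RT) = -(-15.1*1000) / 3658.16 = 4.12775822
K = exp(4.12775822)
K = 62.03869, rounded to 4 significant figures:

62.04


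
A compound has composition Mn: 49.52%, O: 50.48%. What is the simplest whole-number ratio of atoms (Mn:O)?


Assume 100 g of compound, divide each mass% by atomic mass to get moles, then normalize by the smallest to get a raw atom ratio.
Moles per 100 g: Mn: 49.52/54.938 = 0.9014, O: 50.48/15.999 = 3.1552
Raw ratio (divide by min = 0.9014): Mn: 1.0, O: 3.5
Multiply by 2 to clear fractions: Mn: 2.0 ~= 2, O: 7.001 ~= 7
Reduce by GCD to get the simplest whole-number ratio:

2:7


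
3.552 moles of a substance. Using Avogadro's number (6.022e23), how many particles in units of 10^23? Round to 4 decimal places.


N = n * NA, then divide by 1e23 for the requested units.
N / 1e23 = n * 6.022
N / 1e23 = 3.552 * 6.022
N / 1e23 = 21.390144, rounded to 4 dp:

21.3901


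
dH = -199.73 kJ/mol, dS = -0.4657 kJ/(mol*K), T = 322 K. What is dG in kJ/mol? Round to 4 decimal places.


Gibbs: dG = dH - T*dS (consistent units, dS already in kJ/(mol*K)).
T*dS = 322 * -0.4657 = -149.9554
dG = -199.73 - (-149.9554)
dG = -49.7746 kJ/mol, rounded to 4 dp:

-49.7746 kJ/mol


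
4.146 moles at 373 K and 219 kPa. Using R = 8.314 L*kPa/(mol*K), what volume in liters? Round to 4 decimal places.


PV = nRT, solve for V = nRT / P.
nRT = 4.146 * 8.314 * 373 = 12857.2518
V = 12857.2518 / 219
V = 58.70891233 L, rounded to 4 dp:

58.7089 L


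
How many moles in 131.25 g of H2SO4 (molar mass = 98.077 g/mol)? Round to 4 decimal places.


n = mass / M
n = 131.25 / 98.077
n = 1.33823424 mol, rounded to 4 dp:

1.3382 mol


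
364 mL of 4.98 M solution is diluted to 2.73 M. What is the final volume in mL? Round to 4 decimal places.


Dilution: M1*V1 = M2*V2, solve for V2.
V2 = M1*V1 / M2
V2 = 4.98 * 364 / 2.73
V2 = 1812.72 / 2.73
V2 = 664.0 mL, rounded to 4 dp:

664.0000 mL


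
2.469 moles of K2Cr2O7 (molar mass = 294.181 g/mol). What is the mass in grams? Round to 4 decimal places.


mass = n * M
mass = 2.469 * 294.181
mass = 726.332889 g, rounded to 4 dp:

726.3329 g


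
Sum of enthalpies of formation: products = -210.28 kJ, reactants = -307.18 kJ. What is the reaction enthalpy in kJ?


dH_rxn = sum(dH_f products) - sum(dH_f reactants)
dH_rxn = -210.28 - (-307.18)
dH_rxn = 96.9 kJ:

96.90 kJ


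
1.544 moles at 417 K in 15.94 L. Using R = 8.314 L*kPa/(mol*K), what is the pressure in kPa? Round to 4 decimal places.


PV = nRT, solve for P = nRT / V.
nRT = 1.544 * 8.314 * 417 = 5352.9523
P = 5352.9523 / 15.94
P = 335.8188394 kPa, rounded to 4 dp:

335.8188 kPa


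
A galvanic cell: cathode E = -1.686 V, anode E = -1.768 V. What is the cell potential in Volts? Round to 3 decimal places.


Standard cell potential: E_cell = E_cathode - E_anode.
E_cell = -1.686 - (-1.768)
E_cell = 0.082 V, rounded to 3 dp:

0.082 V


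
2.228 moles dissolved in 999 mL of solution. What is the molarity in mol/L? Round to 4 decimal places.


Convert volume to liters: V_L = V_mL / 1000.
V_L = 999 / 1000 = 0.999 L
M = n / V_L = 2.228 / 0.999
M = 2.23023023 mol/L, rounded to 4 dp:

2.2302 mol/L


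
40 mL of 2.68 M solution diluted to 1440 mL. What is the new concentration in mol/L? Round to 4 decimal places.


Dilution: M1*V1 = M2*V2, solve for M2.
M2 = M1*V1 / V2
M2 = 2.68 * 40 / 1440
M2 = 107.2 / 1440
M2 = 0.07444444 mol/L, rounded to 4 dp:

0.0744 mol/L


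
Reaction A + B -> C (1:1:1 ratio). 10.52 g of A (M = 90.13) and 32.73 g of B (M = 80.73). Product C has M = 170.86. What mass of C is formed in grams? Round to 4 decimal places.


Find moles of each reactant; the smaller value is the limiting reagent in a 1:1:1 reaction, so moles_C equals moles of the limiter.
n_A = mass_A / M_A = 10.52 / 90.13 = 0.11672 mol
n_B = mass_B / M_B = 32.73 / 80.73 = 0.405425 mol
Limiting reagent: A (smaller), n_limiting = 0.11672 mol
mass_C = n_limiting * M_C = 0.11672 * 170.86
mass_C = 19.9427792 g, rounded to 4 dp:

19.9428 g


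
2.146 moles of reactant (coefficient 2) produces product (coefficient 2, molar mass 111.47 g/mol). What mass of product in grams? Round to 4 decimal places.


Use the coefficient ratio to convert reactant moles to product moles, then multiply by the product's molar mass.
moles_P = moles_R * (coeff_P / coeff_R) = 2.146 * (2/2) = 2.146
mass_P = moles_P * M_P = 2.146 * 111.47
mass_P = 239.21462 g, rounded to 4 dp:

239.2146 g


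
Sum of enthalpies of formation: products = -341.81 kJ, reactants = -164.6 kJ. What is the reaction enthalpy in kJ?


dH_rxn = sum(dH_f products) - sum(dH_f reactants)
dH_rxn = -341.81 - (-164.6)
dH_rxn = -177.21 kJ:

-177.21 kJ


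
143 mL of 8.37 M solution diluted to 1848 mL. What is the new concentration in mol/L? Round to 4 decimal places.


Dilution: M1*V1 = M2*V2, solve for M2.
M2 = M1*V1 / V2
M2 = 8.37 * 143 / 1848
M2 = 1196.91 / 1848
M2 = 0.64767857 mol/L, rounded to 4 dp:

0.6477 mol/L


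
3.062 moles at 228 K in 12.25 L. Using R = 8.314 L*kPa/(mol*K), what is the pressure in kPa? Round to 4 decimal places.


PV = nRT, solve for P = nRT / V.
nRT = 3.062 * 8.314 * 228 = 5804.3027
P = 5804.3027 / 12.25
P = 473.82062857 kPa, rounded to 4 dp:

473.8206 kPa


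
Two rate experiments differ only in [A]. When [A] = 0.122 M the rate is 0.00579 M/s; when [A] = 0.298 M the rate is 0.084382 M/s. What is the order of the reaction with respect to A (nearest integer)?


Rate is proportional to [A]^n, so rate2/rate1 = ([A]2/[A]1)^n. Take logs to solve for n.
rate2/rate1 = 0.084382 / 0.00579 = 14.5737
[A]2/[A]1 = 0.298 / 0.122 = 2.4426
n = ln(14.5737) / ln(2.4426) = 3.0
Nearest integer order:

3


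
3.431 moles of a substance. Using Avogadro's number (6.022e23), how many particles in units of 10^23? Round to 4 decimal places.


N = n * NA, then divide by 1e23 for the requested units.
N / 1e23 = n * 6.022
N / 1e23 = 3.431 * 6.022
N / 1e23 = 20.661482, rounded to 4 dp:

20.6615


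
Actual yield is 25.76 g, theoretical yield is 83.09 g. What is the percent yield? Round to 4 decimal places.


% yield = 100 * actual / theoretical
% yield = 100 * 25.76 / 83.09
% yield = 31.00252738 %, rounded to 4 dp:

31.0025 %


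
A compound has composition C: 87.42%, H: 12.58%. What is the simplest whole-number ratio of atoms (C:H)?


Assume 100 g of compound, divide each mass% by atomic mass to get moles, then normalize by the smallest to get a raw atom ratio.
Moles per 100 g: C: 87.42/12.011 = 7.2783, H: 12.58/1.008 = 12.4802
Raw ratio (divide by min = 7.2783): C: 1.0, H: 1.715
Multiply by 7 to clear fractions: C: 7.0 ~= 7, H: 12.003 ~= 12
Reduce by GCD to get the simplest whole-number ratio:

7:12


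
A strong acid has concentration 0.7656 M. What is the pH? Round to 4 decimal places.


A strong acid dissociates completely, so [H+] equals the given concentration.
pH = -log10([H+]) = -log10(0.7656)
pH = 0.11599808, rounded to 4 dp:

0.1160


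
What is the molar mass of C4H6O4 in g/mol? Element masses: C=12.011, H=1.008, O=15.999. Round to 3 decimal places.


M = sum(count * atomic_mass) over atoms.
M = 4*12.011 + 6*1.008 + 4*15.999
M = 48.044 + 6.048 + 63.996
M = 118.088 g/mol, rounded to 3 dp:

118.088 g/mol


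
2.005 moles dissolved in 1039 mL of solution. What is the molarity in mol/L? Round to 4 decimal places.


Convert volume to liters: V_L = V_mL / 1000.
V_L = 1039 / 1000 = 1.039 L
M = n / V_L = 2.005 / 1.039
M = 1.92974013 mol/L, rounded to 4 dp:

1.9297 mol/L


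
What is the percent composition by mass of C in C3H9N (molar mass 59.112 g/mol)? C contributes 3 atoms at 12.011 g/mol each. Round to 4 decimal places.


pct = 100 * (n_elem * M_elem) / M_total
mass_contribution = 3 * 12.011 = 36.033 g/mol
pct = 100 * 36.033 / 59.112
pct = 60.95716606 %, rounded to 4 dp:

60.9572 %


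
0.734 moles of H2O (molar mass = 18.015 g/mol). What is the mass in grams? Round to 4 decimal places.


mass = n * M
mass = 0.734 * 18.015
mass = 13.22301 g, rounded to 4 dp:

13.2230 g


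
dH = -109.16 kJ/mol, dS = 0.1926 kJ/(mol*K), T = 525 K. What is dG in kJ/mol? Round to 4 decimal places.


Gibbs: dG = dH - T*dS (consistent units, dS already in kJ/(mol*K)).
T*dS = 525 * 0.1926 = 101.115
dG = -109.16 - (101.115)
dG = -210.275 kJ/mol, rounded to 4 dp:

-210.2750 kJ/mol


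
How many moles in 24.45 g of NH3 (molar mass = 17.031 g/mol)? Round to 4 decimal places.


n = mass / M
n = 24.45 / 17.031
n = 1.4356174 mol, rounded to 4 dp:

1.4356 mol


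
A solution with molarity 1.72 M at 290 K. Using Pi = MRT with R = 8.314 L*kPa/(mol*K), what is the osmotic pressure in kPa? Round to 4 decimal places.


Osmotic pressure (van't Hoff): Pi = M*R*T.
RT = 8.314 * 290 = 2411.06
Pi = 1.72 * 2411.06
Pi = 4147.0232 kPa, rounded to 4 dp:

4147.0232 kPa


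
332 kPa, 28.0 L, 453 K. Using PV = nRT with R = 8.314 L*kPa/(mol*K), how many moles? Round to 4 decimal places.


PV = nRT, solve for n = PV / (RT).
PV = 332 * 28.0 = 9296.0
RT = 8.314 * 453 = 3766.242
n = 9296.0 / 3766.242
n = 2.46824288 mol, rounded to 4 dp:

2.4682 mol


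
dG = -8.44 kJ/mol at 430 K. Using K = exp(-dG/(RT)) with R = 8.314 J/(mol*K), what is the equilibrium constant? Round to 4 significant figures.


dG is in kJ/mol; multiply by 1000 to match R in J/(mol*K).
RT = 8.314 * 430 = 3575.02 J/mol
exponent = -dG*1000 / (RT) = -(-8.44*1000) / 3575.02 = 2.36082595
K = exp(2.36082595)
K = 10.599703, rounded to 4 significant figures:

10.60


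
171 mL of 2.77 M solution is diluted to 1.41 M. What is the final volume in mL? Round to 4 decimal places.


Dilution: M1*V1 = M2*V2, solve for V2.
V2 = M1*V1 / M2
V2 = 2.77 * 171 / 1.41
V2 = 473.67 / 1.41
V2 = 335.93617021 mL, rounded to 4 dp:

335.9362 mL


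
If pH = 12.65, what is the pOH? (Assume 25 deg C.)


At 25 deg C, pH + pOH = 14.
pOH = 14 - pH = 14 - 12.65
pOH = 1.35:

1.35


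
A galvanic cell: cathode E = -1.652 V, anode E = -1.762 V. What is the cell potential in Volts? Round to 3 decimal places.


Standard cell potential: E_cell = E_cathode - E_anode.
E_cell = -1.652 - (-1.762)
E_cell = 0.11 V, rounded to 3 dp:

0.110 V


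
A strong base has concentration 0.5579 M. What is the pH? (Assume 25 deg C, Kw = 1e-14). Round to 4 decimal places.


A strong base dissociates completely, so [OH-] equals the given concentration.
pOH = -log10([OH-]) = -log10(0.5579) = 0.253444
pH = 14 - pOH = 14 - 0.253444
pH = 13.746556, rounded to 4 dp:

13.7466


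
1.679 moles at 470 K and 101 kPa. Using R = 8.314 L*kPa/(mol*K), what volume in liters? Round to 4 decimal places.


PV = nRT, solve for V = nRT / P.
nRT = 1.679 * 8.314 * 470 = 6560.8268
V = 6560.8268 / 101
V = 64.95868119 L, rounded to 4 dp:

64.9587 L


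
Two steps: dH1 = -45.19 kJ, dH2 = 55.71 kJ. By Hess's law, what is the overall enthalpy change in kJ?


Hess's law: enthalpy is a state function, so add the step enthalpies.
dH_total = dH1 + dH2 = -45.19 + (55.71)
dH_total = 10.52 kJ:

10.52 kJ


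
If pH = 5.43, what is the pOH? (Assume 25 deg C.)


At 25 deg C, pH + pOH = 14.
pOH = 14 - pH = 14 - 5.43
pOH = 8.57:

8.57


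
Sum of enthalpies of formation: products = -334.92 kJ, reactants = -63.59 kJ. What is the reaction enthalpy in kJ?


dH_rxn = sum(dH_f products) - sum(dH_f reactants)
dH_rxn = -334.92 - (-63.59)
dH_rxn = -271.33 kJ:

-271.33 kJ


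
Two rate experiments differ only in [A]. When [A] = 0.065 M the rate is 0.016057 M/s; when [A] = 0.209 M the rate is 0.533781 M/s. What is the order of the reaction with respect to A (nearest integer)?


Rate is proportional to [A]^n, so rate2/rate1 = ([A]2/[A]1)^n. Take logs to solve for n.
rate2/rate1 = 0.533781 / 0.016057 = 33.2429
[A]2/[A]1 = 0.209 / 0.065 = 3.2154
n = ln(33.2429) / ln(3.2154) = 3.0
Nearest integer order:

3


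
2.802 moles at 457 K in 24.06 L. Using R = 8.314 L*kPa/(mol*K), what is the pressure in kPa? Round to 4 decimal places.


PV = nRT, solve for P = nRT / V.
nRT = 2.802 * 8.314 * 457 = 10646.1934
P = 10646.1934 / 24.06
P = 442.48517872 kPa, rounded to 4 dp:

442.4852 kPa


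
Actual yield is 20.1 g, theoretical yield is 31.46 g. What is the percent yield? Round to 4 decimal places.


% yield = 100 * actual / theoretical
% yield = 100 * 20.1 / 31.46
% yield = 63.8906548 %, rounded to 4 dp:

63.8907 %


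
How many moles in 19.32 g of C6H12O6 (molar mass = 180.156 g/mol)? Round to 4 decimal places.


n = mass / M
n = 19.32 / 180.156
n = 0.10724039 mol, rounded to 4 dp:

0.1072 mol


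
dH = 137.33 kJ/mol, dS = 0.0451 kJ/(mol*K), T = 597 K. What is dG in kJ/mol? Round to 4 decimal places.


Gibbs: dG = dH - T*dS (consistent units, dS already in kJ/(mol*K)).
T*dS = 597 * 0.0451 = 26.9247
dG = 137.33 - (26.9247)
dG = 110.4053 kJ/mol, rounded to 4 dp:

110.4053 kJ/mol


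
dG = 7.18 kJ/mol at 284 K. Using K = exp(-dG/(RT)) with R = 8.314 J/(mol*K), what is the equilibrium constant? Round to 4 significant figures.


dG is in kJ/mol; multiply by 1000 to match R in J/(mol*K).
RT = 8.314 * 284 = 2361.176 J/mol
exponent = -dG*1000 / (RT) = -(7.18*1000) / 2361.176 = -3.04085761
K = exp(-3.04085761)
K = 0.047793883, rounded to 4 significant figures:

0.04779


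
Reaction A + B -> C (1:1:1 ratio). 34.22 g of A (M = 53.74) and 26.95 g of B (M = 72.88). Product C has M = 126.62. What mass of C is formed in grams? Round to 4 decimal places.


Find moles of each reactant; the smaller value is the limiting reagent in a 1:1:1 reaction, so moles_C equals moles of the limiter.
n_A = mass_A / M_A = 34.22 / 53.74 = 0.63677 mol
n_B = mass_B / M_B = 26.95 / 72.88 = 0.369786 mol
Limiting reagent: B (smaller), n_limiting = 0.369786 mol
mass_C = n_limiting * M_C = 0.369786 * 126.62
mass_C = 46.82230332 g, rounded to 4 dp:

46.8223 g


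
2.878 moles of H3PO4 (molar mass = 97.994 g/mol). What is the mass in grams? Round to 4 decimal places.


mass = n * M
mass = 2.878 * 97.994
mass = 282.026732 g, rounded to 4 dp:

282.0267 g


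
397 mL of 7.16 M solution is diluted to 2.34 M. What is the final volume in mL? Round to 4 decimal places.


Dilution: M1*V1 = M2*V2, solve for V2.
V2 = M1*V1 / M2
V2 = 7.16 * 397 / 2.34
V2 = 2842.52 / 2.34
V2 = 1214.75213675 mL, rounded to 4 dp:

1214.7521 mL


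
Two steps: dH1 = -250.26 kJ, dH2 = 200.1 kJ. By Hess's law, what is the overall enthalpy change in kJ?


Hess's law: enthalpy is a state function, so add the step enthalpies.
dH_total = dH1 + dH2 = -250.26 + (200.1)
dH_total = -50.16 kJ:

-50.16 kJ


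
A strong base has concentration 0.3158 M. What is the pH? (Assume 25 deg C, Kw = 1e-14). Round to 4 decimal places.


A strong base dissociates completely, so [OH-] equals the given concentration.
pOH = -log10([OH-]) = -log10(0.3158) = 0.500588
pH = 14 - pOH = 14 - 0.500588
pH = 13.499412, rounded to 4 dp:

13.4994


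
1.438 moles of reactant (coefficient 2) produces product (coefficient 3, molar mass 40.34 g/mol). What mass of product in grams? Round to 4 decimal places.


Use the coefficient ratio to convert reactant moles to product moles, then multiply by the product's molar mass.
moles_P = moles_R * (coeff_P / coeff_R) = 1.438 * (3/2) = 2.157
mass_P = moles_P * M_P = 2.157 * 40.34
mass_P = 87.01338 g, rounded to 4 dp:

87.0134 g


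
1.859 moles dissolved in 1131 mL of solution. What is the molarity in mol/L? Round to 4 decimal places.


Convert volume to liters: V_L = V_mL / 1000.
V_L = 1131 / 1000 = 1.131 L
M = n / V_L = 1.859 / 1.131
M = 1.64367816 mol/L, rounded to 4 dp:

1.6437 mol/L


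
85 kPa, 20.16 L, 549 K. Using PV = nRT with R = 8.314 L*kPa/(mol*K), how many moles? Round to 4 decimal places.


PV = nRT, solve for n = PV / (RT).
PV = 85 * 20.16 = 1713.6
RT = 8.314 * 549 = 4564.386
n = 1713.6 / 4564.386
n = 0.37542837 mol, rounded to 4 dp:

0.3754 mol


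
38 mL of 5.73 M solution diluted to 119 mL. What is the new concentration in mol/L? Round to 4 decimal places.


Dilution: M1*V1 = M2*V2, solve for M2.
M2 = M1*V1 / V2
M2 = 5.73 * 38 / 119
M2 = 217.74 / 119
M2 = 1.8297479 mol/L, rounded to 4 dp:

1.8297 mol/L


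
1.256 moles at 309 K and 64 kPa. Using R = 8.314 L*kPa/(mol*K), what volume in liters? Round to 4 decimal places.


PV = nRT, solve for V = nRT / P.
nRT = 1.256 * 8.314 * 309 = 3226.6967
V = 3226.6967 / 64
V = 50.41713594 L, rounded to 4 dp:

50.4171 L


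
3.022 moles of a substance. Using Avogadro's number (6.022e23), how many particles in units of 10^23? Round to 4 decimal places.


N = n * NA, then divide by 1e23 for the requested units.
N / 1e23 = n * 6.022
N / 1e23 = 3.022 * 6.022
N / 1e23 = 18.198484, rounded to 4 dp:

18.1985


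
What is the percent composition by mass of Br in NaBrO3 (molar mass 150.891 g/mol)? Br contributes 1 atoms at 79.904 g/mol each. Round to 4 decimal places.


pct = 100 * (n_elem * M_elem) / M_total
mass_contribution = 1 * 79.904 = 79.904 g/mol
pct = 100 * 79.904 / 150.891
pct = 52.95478193 %, rounded to 4 dp:

52.9548 %


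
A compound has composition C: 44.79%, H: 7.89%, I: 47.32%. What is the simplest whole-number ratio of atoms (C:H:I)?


Assume 100 g of compound, divide each mass% by atomic mass to get moles, then normalize by the smallest to get a raw atom ratio.
Moles per 100 g: C: 44.79/12.011 = 3.7291, H: 7.89/1.008 = 7.8274, I: 47.32/126.904 = 0.3729
Raw ratio (divide by min = 0.3729): C: 10.001, H: 20.992, I: 1.0
Multiply by 1 to clear fractions: C: 10.001 ~= 10, H: 20.992 ~= 21, I: 1.0 ~= 1
Reduce by GCD to get the simplest whole-number ratio:

10:21:1


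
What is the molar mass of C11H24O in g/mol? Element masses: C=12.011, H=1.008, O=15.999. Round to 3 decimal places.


M = sum(count * atomic_mass) over atoms.
M = 11*12.011 + 24*1.008 + 1*15.999
M = 132.121 + 24.192 + 15.999
M = 172.312 g/mol, rounded to 3 dp:

172.312 g/mol


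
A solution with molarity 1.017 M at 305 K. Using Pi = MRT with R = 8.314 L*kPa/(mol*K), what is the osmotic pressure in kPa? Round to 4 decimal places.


Osmotic pressure (van't Hoff): Pi = M*R*T.
RT = 8.314 * 305 = 2535.77
Pi = 1.017 * 2535.77
Pi = 2578.87809 kPa, rounded to 4 dp:

2578.8781 kPa


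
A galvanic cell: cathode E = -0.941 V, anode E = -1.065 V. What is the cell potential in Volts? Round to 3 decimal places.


Standard cell potential: E_cell = E_cathode - E_anode.
E_cell = -0.941 - (-1.065)
E_cell = 0.124 V, rounded to 3 dp:

0.124 V


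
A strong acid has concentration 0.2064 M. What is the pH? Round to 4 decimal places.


A strong acid dissociates completely, so [H+] equals the given concentration.
pH = -log10([H+]) = -log10(0.2064)
pH = 0.68529031, rounded to 4 dp:

0.6853


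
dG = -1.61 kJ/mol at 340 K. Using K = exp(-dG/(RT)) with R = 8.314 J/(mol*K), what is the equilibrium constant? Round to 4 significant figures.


dG is in kJ/mol; multiply by 1000 to match R in J/(mol*K).
RT = 8.314 * 340 = 2826.76 J/mol
exponent = -dG*1000 / (RT) = -(-1.61*1000) / 2826.76 = 0.56955667
K = exp(0.56955667)
K = 1.7674833, rounded to 4 significant figures:

1.767


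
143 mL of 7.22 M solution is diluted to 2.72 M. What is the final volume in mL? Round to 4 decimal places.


Dilution: M1*V1 = M2*V2, solve for V2.
V2 = M1*V1 / M2
V2 = 7.22 * 143 / 2.72
V2 = 1032.46 / 2.72
V2 = 379.58088235 mL, rounded to 4 dp:

379.5809 mL


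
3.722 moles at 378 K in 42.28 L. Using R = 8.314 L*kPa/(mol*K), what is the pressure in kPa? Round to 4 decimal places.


PV = nRT, solve for P = nRT / V.
nRT = 3.722 * 8.314 * 378 = 11697.0996
P = 11697.0996 / 42.28
P = 276.65798486 kPa, rounded to 4 dp:

276.6580 kPa


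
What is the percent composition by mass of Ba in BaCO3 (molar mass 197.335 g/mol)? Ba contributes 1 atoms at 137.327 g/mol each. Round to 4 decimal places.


pct = 100 * (n_elem * M_elem) / M_total
mass_contribution = 1 * 137.327 = 137.327 g/mol
pct = 100 * 137.327 / 197.335
pct = 69.59079738 %, rounded to 4 dp:

69.5908 %


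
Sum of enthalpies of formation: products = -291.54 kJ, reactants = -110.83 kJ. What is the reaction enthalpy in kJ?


dH_rxn = sum(dH_f products) - sum(dH_f reactants)
dH_rxn = -291.54 - (-110.83)
dH_rxn = -180.71 kJ:

-180.71 kJ


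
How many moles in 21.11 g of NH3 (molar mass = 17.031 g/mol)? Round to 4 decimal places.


n = mass / M
n = 21.11 / 17.031
n = 1.23950443 mol, rounded to 4 dp:

1.2395 mol


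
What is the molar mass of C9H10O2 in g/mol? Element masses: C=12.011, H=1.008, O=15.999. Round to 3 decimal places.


M = sum(count * atomic_mass) over atoms.
M = 9*12.011 + 10*1.008 + 2*15.999
M = 108.099 + 10.08 + 31.998
M = 150.177 g/mol, rounded to 3 dp:

150.177 g/mol


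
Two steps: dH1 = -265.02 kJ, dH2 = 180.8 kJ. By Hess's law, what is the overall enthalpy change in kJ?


Hess's law: enthalpy is a state function, so add the step enthalpies.
dH_total = dH1 + dH2 = -265.02 + (180.8)
dH_total = -84.22 kJ:

-84.22 kJ


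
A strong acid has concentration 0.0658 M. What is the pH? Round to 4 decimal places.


A strong acid dissociates completely, so [H+] equals the given concentration.
pH = -log10([H+]) = -log10(0.0658)
pH = 1.18177411, rounded to 4 dp:

1.1818


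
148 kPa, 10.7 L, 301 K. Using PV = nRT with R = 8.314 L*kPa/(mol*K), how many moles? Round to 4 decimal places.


PV = nRT, solve for n = PV / (RT).
PV = 148 * 10.7 = 1583.6
RT = 8.314 * 301 = 2502.514
n = 1583.6 / 2502.514
n = 0.63280365 mol, rounded to 4 dp:

0.6328 mol


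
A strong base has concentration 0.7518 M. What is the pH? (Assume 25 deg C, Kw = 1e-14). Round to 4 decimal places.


A strong base dissociates completely, so [OH-] equals the given concentration.
pOH = -log10([OH-]) = -log10(0.7518) = 0.123898
pH = 14 - pOH = 14 - 0.123898
pH = 13.876102, rounded to 4 dp:

13.8761


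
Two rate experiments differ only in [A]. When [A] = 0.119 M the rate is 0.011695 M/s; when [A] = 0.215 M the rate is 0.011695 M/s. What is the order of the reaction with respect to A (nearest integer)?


Rate is proportional to [A]^n, so rate2/rate1 = ([A]2/[A]1)^n. Take logs to solve for n.
rate2/rate1 = 0.011695 / 0.011695 = 1.0
[A]2/[A]1 = 0.215 / 0.119 = 1.8067
n = ln(1.0) / ln(1.8067) = 0.0
Nearest integer order:

0


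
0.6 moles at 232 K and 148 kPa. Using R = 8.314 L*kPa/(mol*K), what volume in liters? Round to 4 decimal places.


PV = nRT, solve for V = nRT / P.
nRT = 0.6 * 8.314 * 232 = 1157.3088
V = 1157.3088 / 148
V = 7.81965405 L, rounded to 4 dp:

7.8197 L


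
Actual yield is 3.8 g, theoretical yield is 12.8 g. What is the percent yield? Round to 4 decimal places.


% yield = 100 * actual / theoretical
% yield = 100 * 3.8 / 12.8
% yield = 29.6875 %, rounded to 4 dp:

29.6875 %


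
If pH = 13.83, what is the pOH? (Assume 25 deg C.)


At 25 deg C, pH + pOH = 14.
pOH = 14 - pH = 14 - 13.83
pOH = 0.17:

0.17


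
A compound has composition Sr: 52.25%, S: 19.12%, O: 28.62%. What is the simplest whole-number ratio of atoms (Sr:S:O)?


Assume 100 g of compound, divide each mass% by atomic mass to get moles, then normalize by the smallest to get a raw atom ratio.
Moles per 100 g: Sr: 52.25/87.62 = 0.5963, S: 19.12/32.065 = 0.5963, O: 28.62/15.999 = 1.7889
Raw ratio (divide by min = 0.5963): Sr: 1.0, S: 1.0, O: 3.0
Multiply by 1 to clear fractions: Sr: 1.0 ~= 1, S: 1.0 ~= 1, O: 3.0 ~= 3
Reduce by GCD to get the simplest whole-number ratio:

1:1:3


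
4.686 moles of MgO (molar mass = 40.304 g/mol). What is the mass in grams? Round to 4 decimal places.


mass = n * M
mass = 4.686 * 40.304
mass = 188.864544 g, rounded to 4 dp:

188.8645 g


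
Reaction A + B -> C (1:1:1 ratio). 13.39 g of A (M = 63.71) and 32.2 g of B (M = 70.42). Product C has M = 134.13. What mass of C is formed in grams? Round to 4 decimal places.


Find moles of each reactant; the smaller value is the limiting reagent in a 1:1:1 reaction, so moles_C equals moles of the limiter.
n_A = mass_A / M_A = 13.39 / 63.71 = 0.210171 mol
n_B = mass_B / M_B = 32.2 / 70.42 = 0.457256 mol
Limiting reagent: A (smaller), n_limiting = 0.210171 mol
mass_C = n_limiting * M_C = 0.210171 * 134.13
mass_C = 28.19023623 g, rounded to 4 dp:

28.1902 g


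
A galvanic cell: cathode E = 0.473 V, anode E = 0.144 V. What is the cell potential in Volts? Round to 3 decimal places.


Standard cell potential: E_cell = E_cathode - E_anode.
E_cell = 0.473 - (0.144)
E_cell = 0.329 V, rounded to 3 dp:

0.329 V


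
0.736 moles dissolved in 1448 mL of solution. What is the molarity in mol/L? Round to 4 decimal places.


Convert volume to liters: V_L = V_mL / 1000.
V_L = 1448 / 1000 = 1.448 L
M = n / V_L = 0.736 / 1.448
M = 0.50828729 mol/L, rounded to 4 dp:

0.5083 mol/L


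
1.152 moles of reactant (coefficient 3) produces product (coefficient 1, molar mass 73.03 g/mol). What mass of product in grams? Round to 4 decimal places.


Use the coefficient ratio to convert reactant moles to product moles, then multiply by the product's molar mass.
moles_P = moles_R * (coeff_P / coeff_R) = 1.152 * (1/3) = 0.384
mass_P = moles_P * M_P = 0.384 * 73.03
mass_P = 28.04352 g, rounded to 4 dp:

28.0435 g


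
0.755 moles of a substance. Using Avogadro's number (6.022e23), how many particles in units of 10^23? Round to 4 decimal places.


N = n * NA, then divide by 1e23 for the requested units.
N / 1e23 = n * 6.022
N / 1e23 = 0.755 * 6.022
N / 1e23 = 4.54661, rounded to 4 dp:

4.5466


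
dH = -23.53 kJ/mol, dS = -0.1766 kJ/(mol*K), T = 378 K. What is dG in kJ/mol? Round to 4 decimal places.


Gibbs: dG = dH - T*dS (consistent units, dS already in kJ/(mol*K)).
T*dS = 378 * -0.1766 = -66.7548
dG = -23.53 - (-66.7548)
dG = 43.2248 kJ/mol, rounded to 4 dp:

43.2248 kJ/mol


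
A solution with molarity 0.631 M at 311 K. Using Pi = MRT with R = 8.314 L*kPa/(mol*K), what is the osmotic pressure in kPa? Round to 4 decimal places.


Osmotic pressure (van't Hoff): Pi = M*R*T.
RT = 8.314 * 311 = 2585.654
Pi = 0.631 * 2585.654
Pi = 1631.547674 kPa, rounded to 4 dp:

1631.5477 kPa


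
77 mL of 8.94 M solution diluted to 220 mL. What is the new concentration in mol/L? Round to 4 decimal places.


Dilution: M1*V1 = M2*V2, solve for M2.
M2 = M1*V1 / V2
M2 = 8.94 * 77 / 220
M2 = 688.38 / 220
M2 = 3.129 mol/L, rounded to 4 dp:

3.1290 mol/L


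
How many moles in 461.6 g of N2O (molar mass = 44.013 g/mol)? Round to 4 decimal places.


n = mass / M
n = 461.6 / 44.013
n = 10.48781042 mol, rounded to 4 dp:

10.4878 mol


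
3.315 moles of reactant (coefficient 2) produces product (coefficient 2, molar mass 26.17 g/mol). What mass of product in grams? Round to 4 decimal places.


Use the coefficient ratio to convert reactant moles to product moles, then multiply by the product's molar mass.
moles_P = moles_R * (coeff_P / coeff_R) = 3.315 * (2/2) = 3.315
mass_P = moles_P * M_P = 3.315 * 26.17
mass_P = 86.75355 g, rounded to 4 dp:

86.7536 g


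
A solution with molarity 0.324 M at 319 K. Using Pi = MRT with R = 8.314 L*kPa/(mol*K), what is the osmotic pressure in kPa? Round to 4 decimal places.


Osmotic pressure (van't Hoff): Pi = M*R*T.
RT = 8.314 * 319 = 2652.166
Pi = 0.324 * 2652.166
Pi = 859.301784 kPa, rounded to 4 dp:

859.3018 kPa


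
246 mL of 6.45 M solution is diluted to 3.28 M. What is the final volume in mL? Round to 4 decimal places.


Dilution: M1*V1 = M2*V2, solve for V2.
V2 = M1*V1 / M2
V2 = 6.45 * 246 / 3.28
V2 = 1586.7 / 3.28
V2 = 483.75 mL, rounded to 4 dp:

483.7500 mL


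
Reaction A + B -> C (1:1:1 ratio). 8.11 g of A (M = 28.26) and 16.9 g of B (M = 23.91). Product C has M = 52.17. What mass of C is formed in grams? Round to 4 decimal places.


Find moles of each reactant; the smaller value is the limiting reagent in a 1:1:1 reaction, so moles_C equals moles of the limiter.
n_A = mass_A / M_A = 8.11 / 28.26 = 0.286978 mol
n_B = mass_B / M_B = 16.9 / 23.91 = 0.706817 mol
Limiting reagent: A (smaller), n_limiting = 0.286978 mol
mass_C = n_limiting * M_C = 0.286978 * 52.17
mass_C = 14.97164226 g, rounded to 4 dp:

14.9716 g


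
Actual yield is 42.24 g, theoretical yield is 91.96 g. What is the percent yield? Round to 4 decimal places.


% yield = 100 * actual / theoretical
% yield = 100 * 42.24 / 91.96
% yield = 45.93301435 %, rounded to 4 dp:

45.9330 %


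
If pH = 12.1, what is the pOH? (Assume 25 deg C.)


At 25 deg C, pH + pOH = 14.
pOH = 14 - pH = 14 - 12.1
pOH = 1.9:

1.90


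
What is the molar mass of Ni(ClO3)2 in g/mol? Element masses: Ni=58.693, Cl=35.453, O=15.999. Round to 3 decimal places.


M = sum(count * atomic_mass) over atoms.
M = 1*58.693 + 2*35.453 + 6*15.999
M = 58.693 + 70.906 + 95.994
M = 225.593 g/mol, rounded to 3 dp:

225.593 g/mol


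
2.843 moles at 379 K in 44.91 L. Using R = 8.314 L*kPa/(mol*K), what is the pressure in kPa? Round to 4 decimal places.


PV = nRT, solve for P = nRT / V.
nRT = 2.843 * 8.314 * 379 = 8958.3101
P = 8958.3101 / 44.91
P = 199.47250278 kPa, rounded to 4 dp:

199.4725 kPa


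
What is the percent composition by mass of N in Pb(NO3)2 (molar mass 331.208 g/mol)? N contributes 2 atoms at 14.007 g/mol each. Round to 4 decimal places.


pct = 100 * (n_elem * M_elem) / M_total
mass_contribution = 2 * 14.007 = 28.014 g/mol
pct = 100 * 28.014 / 331.208
pct = 8.45812903 %, rounded to 4 dp:

8.4581 %


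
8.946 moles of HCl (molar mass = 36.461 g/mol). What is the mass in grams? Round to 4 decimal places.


mass = n * M
mass = 8.946 * 36.461
mass = 326.180106 g, rounded to 4 dp:

326.1801 g
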